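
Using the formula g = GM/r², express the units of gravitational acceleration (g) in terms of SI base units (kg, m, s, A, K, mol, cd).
Units of each symbol in g = GM/r²:
  G (gravitational constant): m³/(kg·s²)
  M (mass): kg
  r (distance): m  → to the power 2 in the denominator, contributes 1/m²

Multiplying the contributions: [m³/(kg·s²)] · [kg] · [1/m²]
Adding exponents of each base unit: m: 1, s: -2
SI base units of gravitational acceleration: m/s²

Answer: m/s²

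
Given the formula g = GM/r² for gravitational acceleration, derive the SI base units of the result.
Units of each symbol in g = GM/r²:
  G (gravitational constant): m³/(kg·s²)
  M (mass): kg
  r (distance): m  → to the power 2 in the denominator, contributes 1/m²

Multiplying the contributions: [m³/(kg·s²)] · [kg] · [1/m²]
Adding exponents of each base unit: m: 1, s: -2
SI base units of gravitational acceleration: m/s²

Answer: m/s²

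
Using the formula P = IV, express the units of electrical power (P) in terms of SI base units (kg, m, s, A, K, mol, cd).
Units of each symbol in P = IV:
  I (current): A
  V (voltage, in volts): kg·m²/(s³·A)

Multiplying the contributions: [A] · [kg·m²/(s³·A)]
Adding exponents of each base unit: kg: 1, m: 2, s: -3
SI base units of electrical power: kg·m²/s³

Answer: kg·m²/s³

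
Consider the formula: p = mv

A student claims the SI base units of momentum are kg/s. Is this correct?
Units of each symbol in p = mv:
  m (mass): kg
  v (velocity): m/s

Multiplying the contributions: [kg] · [m/s]
Adding exponents of each base unit: kg: 1, m: 1, s: -1
SI base units of momentum: kg·m/s

The claimed units kg/s (exponents kg: 1, s: -1) do not match the derived units kg·m/s (exponents kg: 1, m: 1, s: -1), so the claim is incorrect.

Answer: No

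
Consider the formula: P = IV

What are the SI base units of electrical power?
Units of each symbol in P = IV:
  I (current): A
  V (voltage, in volts): kg·m²/(s³·A)

Multiplying the contributions: [A] · [kg·m²/(s³·A)]
Adding exponents of each base unit: kg: 1, m: 2, s: -3
SI base units of electrical power: kg·m²/s³

Answer: kg·m²/s³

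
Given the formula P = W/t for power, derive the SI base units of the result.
Units of each symbol in P = W/t:
  W (work): kg·m²/s²
  t (time): s  → in the denominator, contributes 1/s

Multiplying the contributions: [kg·m²/s²] · [1/s]
Adding exponents of each base unit: kg: 1, m: 2, s: -3
SI base units of power: kg·m²/s³

Answer: kg·m²/s³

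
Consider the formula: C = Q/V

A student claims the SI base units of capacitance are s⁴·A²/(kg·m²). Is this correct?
Units of each symbol in C = Q/V:
  Q (charge, in coulombs): s·A
  V (voltage, in volts): kg·m²/(s³·A)  → in the denominator, contributes s³·A/(kg·m²)

Multiplying the contributions: [s·A] · [s³·A/(kg·m²)]
Adding exponents of each base unit: kg: -1, m: -2, s: 4, A: 2
SI base units of capacitance: s⁴·A²/(kg·m²)

The claimed units s⁴·A²/(kg·m²) match the derived units, so the claim is correct.

Answer: Yes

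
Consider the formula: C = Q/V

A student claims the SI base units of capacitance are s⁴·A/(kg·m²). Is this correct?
Units of each symbol in C = Q/V:
  Q (charge, in coulombs): s·A
  V (voltage, in volts): kg·m²/(s³·A)  → in the denominator, contributes s³·A/(kg·m²)

Multiplying the contributions: [s·A] · [s³·A/(kg·m²)]
Adding exponents of each base unit: kg: -1, m: -2, s: 4, A: 2
SI base units of capacitance: s⁴·A²/(kg·m²)

The claimed units s⁴·A/(kg·m²) (exponents kg: -1, m: -2, s: 4, A: 1) do not match the derived units s⁴·A²/(kg·m²) (exponents kg: -1, m: -2, s: 4, A: 2), so the claim is incorrect.

Answer: No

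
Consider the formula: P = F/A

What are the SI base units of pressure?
Units of each symbol in P = F/A:
  F (force): kg·m/s²
  A (area): m²  → in the denominator, contributes 1/m²

Multiplying the contributions: [kg·m/s²] · [1/m²]
Adding exponents of each base unit: kg: 1, m: -1, s: -2
SI base units of pressure: kg/(m·s²)

Answer: kg/(m·s²)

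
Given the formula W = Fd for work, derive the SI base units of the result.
Units of each symbol in W = Fd:
  F (force): kg·m/s²
  d (displacement): m

Multiplying the contributions: [kg·m/s²] · [m]
Adding exponents of each base unit: kg: 1, m: 2, s: -2
SI base units of work: kg·m²/s²

Answer: kg·m²/s²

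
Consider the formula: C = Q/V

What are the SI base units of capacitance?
Units of each symbol in C = Q/V:
  Q (charge, in coulombs): s·A
  V (voltage, in volts): kg·m²/(s³·A)  → in the denominator, contributes s³·A/(kg·m²)

Multiplying the contributions: [s·A] · [s³·A/(kg·m²)]
Adding exponents of each base unit: kg: -1, m: -2, s: 4, A: 2
SI base units of capacitance: s⁴·A²/(kg·m²)

Answer: s⁴·A²/(kg·m²)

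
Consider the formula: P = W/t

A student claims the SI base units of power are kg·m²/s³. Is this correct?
Units of each symbol in P = W/t:
  W (work): kg·m²/s²
  t (time): s  → in the denominator, contributes 1/s

Multiplying the contributions: [kg·m²/s²] · [1/s]
Adding exponents of each base unit: kg: 1, m: 2, s: -3
SI base units of power: kg·m²/s³

The claimed units kg·m²/s³ match the derived units, so the claim is correct.

Answer: Yes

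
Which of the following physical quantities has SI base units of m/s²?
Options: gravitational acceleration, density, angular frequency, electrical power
Checking the SI base units of each option:
  gravitational acceleration (g = GM/r²): m/s²  ✓ matches
  density (ρ = m/V): kg/m³  ✗
  angular frequency (ω = 2πf): 1/s  ✗
  electrical power (P = IV): kg·m²/s³  ✗

Only gravitational acceleration has units m/s².

Answer: gravitational acceleration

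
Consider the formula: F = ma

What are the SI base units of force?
Units of each symbol in F = ma:
  m (mass): kg
  a (acceleration): m/s²

Multiplying the contributions: [kg] · [m/s²]
Adding exponents of each base unit: kg: 1, m: 1, s: -2
SI base units of force: kg·m/s²

Answer: kg·m/s²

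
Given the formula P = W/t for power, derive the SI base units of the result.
Units of each symbol in P = W/t:
  W (work): kg·m²/s²
  t (time): s  → in the denominator, contributes 1/s

Multiplying the contributions: [kg·m²/s²] · [1/s]
Adding exponents of each base unit: kg: 1, m: 2, s: -3
SI base units of power: kg·m²/s³

Answer: kg·m²/s³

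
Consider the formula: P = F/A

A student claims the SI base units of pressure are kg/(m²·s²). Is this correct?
Units of each symbol in P = F/A:
  F (force): kg·m/s²
  A (area): m²  → in the denominator, contributes 1/m²

Multiplying the contributions: [kg·m/s²] · [1/m²]
Adding exponents of each base unit: kg: 1, m: -1, s: -2
SI base units of pressure: kg/(m·s²)

The claimed units kg/(m²·s²) (exponents kg: 1, m: -2, s: -2) do not match the derived units kg/(m·s²) (exponents kg: 1, m: -1, s: -2), so the claim is incorrect.

Answer: No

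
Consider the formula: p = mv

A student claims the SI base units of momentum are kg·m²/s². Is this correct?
Units of each symbol in p = mv:
  m (mass): kg
  v (velocity): m/s

Multiplying the contributions: [kg] · [m/s]
Adding exponents of each base unit: kg: 1, m: 1, s: -1
SI base units of momentum: kg·m/s

The claimed units kg·m²/s² (exponents kg: 1, m: 2, s: -2) do not match the derived units kg·m/s (exponents kg: 1, m: 1, s: -1), so the claim is incorrect.

Answer: No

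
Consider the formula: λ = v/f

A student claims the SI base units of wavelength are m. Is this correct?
Units of each symbol in λ = v/f:
  v (wave speed): m/s
  f (frequency): 1/s  → in the denominator, contributes s

Multiplying the contributions: [m/s] · [s]
Adding exponents of each base unit: m: 1
SI base units of wavelength: m

The claimed units m match the derived units, so the claim is correct.

Answer: Yes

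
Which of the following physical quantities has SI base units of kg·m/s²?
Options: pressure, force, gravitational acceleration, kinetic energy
Checking the SI base units of each option:
  pressure (P = F/A): kg/(m·s²)  ✗
  force (F = ma): kg·m/s²  ✓ matches
  gravitational acceleration (g = GM/r²): m/s²  ✗
  kinetic energy (E = ½mv²): kg·m²/s²  ✗

Only force has units kg·m/s².

Answer: force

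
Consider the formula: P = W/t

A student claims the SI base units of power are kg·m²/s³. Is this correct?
Units of each symbol in P = W/t:
  W (work): kg·m²/s²
  t (time): s  → in the denominator, contributes 1/s

Multiplying the contributions: [kg·m²/s²] · [1/s]
Adding exponents of each base unit: kg: 1, m: 2, s: -3
SI base units of power: kg·m²/s³

The claimed units kg·m²/s³ match the derived units, so the claim is correct.

Answer: Yes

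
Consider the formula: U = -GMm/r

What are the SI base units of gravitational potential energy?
Units of each symbol in U = -GMm/r:
  G (gravitational constant): m³/(kg·s²)
  M (mass): kg
  m (mass): kg
  r (distance): m  → in the denominator, contributes 1/m
  The minus sign does not affect the units.

Multiplying the contributions: [m³/(kg·s²)] · [kg] · [kg] · [1/m]
Adding exponents of each base unit: kg: 1, m: 2, s: -2
SI base units of gravitational potential energy: kg·m²/s²

Answer: kg·m²/s²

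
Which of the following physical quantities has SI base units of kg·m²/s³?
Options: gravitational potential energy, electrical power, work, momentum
Checking the SI base units of each option:
  gravitational potential energy (U = -GMm/r): kg·m²/s²  ✗
  electrical power (P = IV): kg·m²/s³  ✓ matches
  work (W = Fd): kg·m²/s²  ✗
  momentum (p = mv): kg·m/s  ✗

Only electrical power has units kg·m²/s³.

Answer: electrical power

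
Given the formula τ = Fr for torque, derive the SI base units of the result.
Units of each symbol in τ = Fr:
  F (force): kg·m/s²
  r (lever arm): m

Multiplying the contributions: [kg·m/s²] · [m]
Adding exponents of each base unit: kg: 1, m: 2, s: -2
SI base units of torque: kg·m²/s²

Answer: kg·m²/s²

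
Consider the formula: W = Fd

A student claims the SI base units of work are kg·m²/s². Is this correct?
Units of each symbol in W = Fd:
  F (force): kg·m/s²
  d (displacement): m

Multiplying the contributions: [kg·m/s²] · [m]
Adding exponents of each base unit: kg: 1, m: 2, s: -2
SI base units of work: kg·m²/s²

The claimed units kg·m²/s² match the derived units, so the claim is correct.

Answer: Yes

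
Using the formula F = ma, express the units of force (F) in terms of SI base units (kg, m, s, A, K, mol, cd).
Units of each symbol in F = ma:
  m (mass): kg
  a (acceleration): m/s²

Multiplying the contributions: [kg] · [m/s²]
Adding exponents of each base unit: kg: 1, m: 1, s: -2
SI base units of force: kg·m/s²

Answer: kg·m/s²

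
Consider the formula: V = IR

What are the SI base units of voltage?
Units of each symbol in V = IR:
  I (current): A
  R (resistance, in ohms): kg·m²/(s³·A²)

Multiplying the contributions: [A] · [kg·m²/(s³·A²)]
Adding exponents of each base unit: kg: 1, m: 2, s: -3, A: -1
SI base units of voltage: kg·m²/(s³·A)

Answer: kg·m²/(s³·A)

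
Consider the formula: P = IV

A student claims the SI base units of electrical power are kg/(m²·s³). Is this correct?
Units of each symbol in P = IV:
  I (current): A
  V (voltage, in volts): kg·m²/(s³·A)

Multiplying the contributions: [A] · [kg·m²/(s³·A)]
Adding exponents of each base unit: kg: 1, m: 2, s: -3
SI base units of electrical power: kg·m²/s³

The claimed units kg/(m²·s³) (exponents kg: 1, m: -2, s: -3) do not match the derived units kg·m²/s³ (exponents kg: 1, m: 2, s: -3), so the claim is incorrect.

Answer: No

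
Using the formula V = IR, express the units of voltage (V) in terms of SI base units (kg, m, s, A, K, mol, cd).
Units of each symbol in V = IR:
  I (current): A
  R (resistance, in ohms): kg·m²/(s³·A²)

Multiplying the contributions: [A] · [kg·m²/(s³·A²)]
Adding exponents of each base unit: kg: 1, m: 2, s: -3, A: -1
SI base units of voltage: kg·m²/(s³·A)

Answer: kg·m²/(s³·A)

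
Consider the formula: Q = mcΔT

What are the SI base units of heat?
Units of each symbol in Q = mcΔT:
  m (mass): kg
  c (specific heat capacity, in J/(kg·K)): m²/(s²·K)
  ΔT (temperature change): K

Multiplying the contributions: [kg] · [m²/(s²·K)] · [K]
Adding exponents of each base unit: kg: 1, m: 2, s: -2
SI base units of heat: kg·m²/s²

Answer: kg·m²/s²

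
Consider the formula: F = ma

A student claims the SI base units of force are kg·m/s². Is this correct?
Units of each symbol in F = ma:
  m (mass): kg
  a (acceleration): m/s²

Multiplying the contributions: [kg] · [m/s²]
Adding exponents of each base unit: kg: 1, m: 1, s: -2
SI base units of force: kg·m/s²

The claimed units kg·m/s² match the derived units, so the claim is correct.

Answer: Yes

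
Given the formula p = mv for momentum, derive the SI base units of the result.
Units of each symbol in p = mv:
  m (mass): kg
  v (velocity): m/s

Multiplying the contributions: [kg] · [m/s]
Adding exponents of each base unit: kg: 1, m: 1, s: -1
SI base units of momentum: kg·m/s

Answer: kg·m/s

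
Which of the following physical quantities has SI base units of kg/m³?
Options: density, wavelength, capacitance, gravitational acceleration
Checking the SI base units of each option:
  density (ρ = m/V): kg/m³  ✓ matches
  wavelength (λ = v/f): m  ✗
  capacitance (C = Q/V): s⁴·A²/(kg·m²)  ✗
  gravitational acceleration (g = GM/r²): m/s²  ✗

Only density has units kg/m³.

Answer: density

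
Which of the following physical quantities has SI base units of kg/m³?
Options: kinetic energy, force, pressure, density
Checking the SI base units of each option:
  kinetic energy (E = ½mv²): kg·m²/s²  ✗
  force (F = ma): kg·m/s²  ✗
  pressure (P = F/A): kg/(m·s²)  ✗
  density (ρ = m/V): kg/m³  ✓ matches

Only density has units kg/m³.

Answer: density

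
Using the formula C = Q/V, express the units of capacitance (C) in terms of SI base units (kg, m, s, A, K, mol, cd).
Units of each symbol in C = Q/V:
  Q (charge, in coulombs): s·A
  V (voltage, in volts): kg·m²/(s³·A)  → in the denominator, contributes s³·A/(kg·m²)

Multiplying the contributions: [s·A] · [s³·A/(kg·m²)]
Adding exponents of each base unit: kg: -1, m: -2, s: 4, A: 2
SI base units of capacitance: s⁴·A²/(kg·m²)

Answer: s⁴·A²/(kg·m²)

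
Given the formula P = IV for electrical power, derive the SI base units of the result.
Units of each symbol in P = IV:
  I (current): A
  V (voltage, in volts): kg·m²/(s³·A)

Multiplying the contributions: [A] · [kg·m²/(s³·A)]
Adding exponents of each base unit: kg: 1, m: 2, s: -3
SI base units of electrical power: kg·m²/s³

Answer: kg·m²/s³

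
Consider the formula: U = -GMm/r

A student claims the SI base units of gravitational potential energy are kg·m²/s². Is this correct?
Units of each symbol in U = -GMm/r:
  G (gravitational constant): m³/(kg·s²)
  M (mass): kg
  m (mass): kg
  r (distance): m  → in the denominator, contributes 1/m
  The minus sign does not affect the units.

Multiplying the contributions: [m³/(kg·s²)] · [kg] · [kg] · [1/m]
Adding exponents of each base unit: kg: 1, m: 2, s: -2
SI base units of gravitational potential energy: kg·m²/s²

The claimed units kg·m²/s² match the derived units, so the claim is correct.

Answer: Yes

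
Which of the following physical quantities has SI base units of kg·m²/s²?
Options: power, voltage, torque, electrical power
Checking the SI base units of each option:
  power (P = W/t): kg·m²/s³  ✗
  voltage (V = IR): kg·m²/(s³·A)  ✗
  torque (τ = Fr): kg·m²/s²  ✓ matches
  electrical power (P = IV): kg·m²/s³  ✗

Only torque has units kg·m²/s².

Answer: torque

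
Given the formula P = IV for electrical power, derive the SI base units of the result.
Units of each symbol in P = IV:
  I (current): A
  V (voltage, in volts): kg·m²/(s³·A)

Multiplying the contributions: [A] · [kg·m²/(s³·A)]
Adding exponents of each base unit: kg: 1, m: 2, s: -3
SI base units of electrical power: kg·m²/s³

Answer: kg·m²/s³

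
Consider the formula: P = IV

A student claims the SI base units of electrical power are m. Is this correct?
Units of each symbol in P = IV:
  I (current): A
  V (voltage, in volts): kg·m²/(s³·A)

Multiplying the contributions: [A] · [kg·m²/(s³·A)]
Adding exponents of each base unit: kg: 1, m: 2, s: -3
SI base units of electrical power: kg·m²/s³

The claimed units m (exponents m: 1) do not match the derived units kg·m²/s³ (exponents kg: 1, m: 2, s: -3), so the claim is incorrect.

Answer: No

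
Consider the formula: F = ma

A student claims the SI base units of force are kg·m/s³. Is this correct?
Units of each symbol in F = ma:
  m (mass): kg
  a (acceleration): m/s²

Multiplying the contributions: [kg] · [m/s²]
Adding exponents of each base unit: kg: 1, m: 1, s: -2
SI base units of force: kg·m/s²

The claimed units kg·m/s³ (exponents kg: 1, m: 1, s: -3) do not match the derived units kg·m/s² (exponents kg: 1, m: 1, s: -2), so the claim is incorrect.

Answer: No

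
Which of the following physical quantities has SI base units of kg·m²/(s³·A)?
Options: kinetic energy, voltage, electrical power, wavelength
Checking the SI base units of each option:
  kinetic energy (E = ½mv²): kg·m²/s²  ✗
  voltage (V = IR): kg·m²/(s³·A)  ✓ matches
  electrical power (P = IV): kg·m²/s³  ✗
  wavelength (λ = v/f): m  ✗

Only voltage has units kg·m²/(s³·A).

Answer: voltage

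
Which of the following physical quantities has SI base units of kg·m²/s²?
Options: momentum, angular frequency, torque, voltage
Checking the SI base units of each option:
  momentum (p = mv): kg·m/s  ✗
  angular frequency (ω = 2πf): 1/s  ✗
  torque (τ = Fr): kg·m²/s²  ✓ matches
  voltage (V = IR): kg·m²/(s³·A)  ✗

Only torque has units kg·m²/s².

Answer: torque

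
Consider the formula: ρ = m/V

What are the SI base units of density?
Units of each symbol in ρ = m/V:
  m (mass): kg
  V (volume): m³  → in the denominator, contributes 1/m³

Multiplying the contributions: [kg] · [1/m³]
Adding exponents of each base unit: kg: 1, m: -3
SI base units of density: kg/m³

Answer: kg/m³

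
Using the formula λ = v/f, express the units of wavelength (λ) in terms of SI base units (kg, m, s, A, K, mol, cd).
Units of each symbol in λ = v/f:
  v (wave speed): m/s
  f (frequency): 1/s  → in the denominator, contributes s

Multiplying the contributions: [m/s] · [s]
Adding exponents of each base unit: m: 1
SI base units of wavelength: m

Answer: m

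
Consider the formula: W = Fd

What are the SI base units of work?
Units of each symbol in W = Fd:
  F (force): kg·m/s²
  d (displacement): m

Multiplying the contributions: [kg·m/s²] · [m]
Adding exponents of each base unit: kg: 1, m: 2, s: -2
SI base units of work: kg·m²/s²

Answer: kg·m²/s²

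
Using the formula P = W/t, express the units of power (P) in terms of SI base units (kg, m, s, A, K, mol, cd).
Units of each symbol in P = W/t:
  W (work): kg·m²/s²
  t (time): s  → in the denominator, contributes 1/s

Multiplying the contributions: [kg·m²/s²] · [1/s]
Adding exponents of each base unit: kg: 1, m: 2, s: -3
SI base units of power: kg·m²/s³

Answer: kg·m²/s³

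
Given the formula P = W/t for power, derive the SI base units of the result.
Units of each symbol in P = W/t:
  W (work): kg·m²/s²
  t (time): s  → in the denominator, contributes 1/s

Multiplying the contributions: [kg·m²/s²] · [1/s]
Adding exponents of each base unit: kg: 1, m: 2, s: -3
SI base units of power: kg·m²/s³

Answer: kg·m²/s³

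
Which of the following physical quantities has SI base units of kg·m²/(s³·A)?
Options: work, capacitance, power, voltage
Checking the SI base units of each option:
  work (W = Fd): kg·m²/s²  ✗
  capacitance (C = Q/V): s⁴·A²/(kg·m²)  ✗
  power (P = W/t): kg·m²/s³  ✗
  voltage (V = IR): kg·m²/(s³·A)  ✓ matches

Only voltage has units kg·m²/(s³·A).

Answer: voltage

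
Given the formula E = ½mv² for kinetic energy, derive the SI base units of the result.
Units of each symbol in E = ½mv²:
  m (mass): kg
  v (speed): m/s  → to the power 2, contributes m²/s²
  The factor ½ is dimensionless.

Multiplying the contributions: [kg] · [m²/s²]
Adding exponents of each base unit: kg: 1, m: 2, s: -2
SI base units of kinetic energy: kg·m²/s²

Answer: kg·m²/s²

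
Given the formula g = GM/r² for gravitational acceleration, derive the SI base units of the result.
Units of each symbol in g = GM/r²:
  G (gravitational constant): m³/(kg·s²)
  M (mass): kg
  r (distance): m  → to the power 2 in the denominator, contributes 1/m²

Multiplying the contributions: [m³/(kg·s²)] · [kg] · [1/m²]
Adding exponents of each base unit: m: 1, s: -2
SI base units of gravitational acceleration: m/s²

Answer: m/s²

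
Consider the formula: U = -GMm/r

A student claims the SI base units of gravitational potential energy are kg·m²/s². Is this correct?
Units of each symbol in U = -GMm/r:
  G (gravitational constant): m³/(kg·s²)
  M (mass): kg
  m (mass): kg
  r (distance): m  → in the denominator, contributes 1/m
  The minus sign does not affect the units.

Multiplying the contributions: [m³/(kg·s²)] · [kg] · [kg] · [1/m]
Adding exponents of each base unit: kg: 1, m: 2, s: -2
SI base units of gravitational potential energy: kg·m²/s²

The claimed units kg·m²/s² match the derived units, so the claim is correct.

Answer: Yes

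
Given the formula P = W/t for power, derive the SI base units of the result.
Units of each symbol in P = W/t:
  W (work): kg·m²/s²
  t (time): s  → in the denominator, contributes 1/s

Multiplying the contributions: [kg·m²/s²] · [1/s]
Adding exponents of each base unit: kg: 1, m: 2, s: -3
SI base units of power: kg·m²/s³

Answer: kg·m²/s³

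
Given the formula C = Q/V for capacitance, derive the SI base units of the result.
Units of each symbol in C = Q/V:
  Q (charge, in coulombs): s·A
  V (voltage, in volts): kg·m²/(s³·A)  → in the denominator, contributes s³·A/(kg·m²)

Multiplying the contributions: [s·A] · [s³·A/(kg·m²)]
Adding exponents of each base unit: kg: -1, m: -2, s: 4, A: 2
SI base units of capacitance: s⁴·A²/(kg·m²)

Answer: s⁴·A²/(kg·m²)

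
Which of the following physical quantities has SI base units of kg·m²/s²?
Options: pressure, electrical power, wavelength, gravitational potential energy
Checking the SI base units of each option:
  pressure (P = F/A): kg/(m·s²)  ✗
  electrical power (P = IV): kg·m²/s³  ✗
  wavelength (λ = v/f): m  ✗
  gravitational potential energy (U = -GMm/r): kg·m²/s²  ✓ matches

Only gravitational potential energy has units kg·m²/s².

Answer: gravitational potential energy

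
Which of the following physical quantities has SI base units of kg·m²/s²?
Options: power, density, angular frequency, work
Checking the SI base units of each option:
  power (P = W/t): kg·m²/s³  ✗
  density (ρ = m/V): kg/m³  ✗
  angular frequency (ω = 2πf): 1/s  ✗
  work (W = Fd): kg·m²/s²  ✓ matches

Only work has units kg·m²/s².

Answer: work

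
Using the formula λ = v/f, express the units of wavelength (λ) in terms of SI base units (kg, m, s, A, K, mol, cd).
Units of each symbol in λ = v/f:
  v (wave speed): m/s
  f (frequency): 1/s  → in the denominator, contributes s

Multiplying the contributions: [m/s] · [s]
Adding exponents of each base unit: m: 1
SI base units of wavelength: m

Answer: m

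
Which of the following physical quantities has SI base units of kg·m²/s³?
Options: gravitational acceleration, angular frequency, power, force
Checking the SI base units of each option:
  gravitational acceleration (g = GM/r²): m/s²  ✗
  angular frequency (ω = 2πf): 1/s  ✗
  power (P = W/t): kg·m²/s³  ✓ matches
  force (F = ma): kg·m/s²  ✗

Only power has units kg·m²/s³.

Answer: power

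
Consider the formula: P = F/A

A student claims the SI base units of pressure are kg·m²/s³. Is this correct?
Units of each symbol in P = F/A:
  F (force): kg·m/s²
  A (area): m²  → in the denominator, contributes 1/m²

Multiplying the contributions: [kg·m/s²] · [1/m²]
Adding exponents of each base unit: kg: 1, m: -1, s: -2
SI base units of pressure: kg/(m·s²)

The claimed units kg·m²/s³ (exponents kg: 1, m: 2, s: -3) do not match the derived units kg/(m·s²) (exponents kg: 1, m: -1, s: -2), so the claim is incorrect.

Answer: No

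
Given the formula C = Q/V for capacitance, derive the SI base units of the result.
Units of each symbol in C = Q/V:
  Q (charge, in coulombs): s·A
  V (voltage, in volts): kg·m²/(s³·A)  → in the denominator, contributes s³·A/(kg·m²)

Multiplying the contributions: [s·A] · [s³·A/(kg·m²)]
Adding exponents of each base unit: kg: -1, m: -2, s: 4, A: 2
SI base units of capacitance: s⁴·A²/(kg·m²)

Answer: s⁴·A²/(kg·m²)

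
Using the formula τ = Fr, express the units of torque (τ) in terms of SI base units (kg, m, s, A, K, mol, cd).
Units of each symbol in τ = Fr:
  F (force): kg·m/s²
  r (lever arm): m

Multiplying the contributions: [kg·m/s²] · [m]
Adding exponents of each base unit: kg: 1, m: 2, s: -2
SI base units of torque: kg·m²/s²

Answer: kg·m²/s²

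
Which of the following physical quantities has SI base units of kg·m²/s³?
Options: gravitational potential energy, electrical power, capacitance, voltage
Checking the SI base units of each option:
  gravitational potential energy (U = -GMm/r): kg·m²/s²  ✗
  electrical power (P = IV): kg·m²/s³  ✓ matches
  capacitance (C = Q/V): s⁴·A²/(kg·m²)  ✗
  voltage (V = IR): kg·m²/(s³·A)  ✗

Only electrical power has units kg·m²/s³.

Answer: electrical power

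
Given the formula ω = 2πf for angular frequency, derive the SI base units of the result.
Units of each symbol in ω = 2πf:
  f (frequency): 1/s
  The factor 2π is dimensionless.

Multiplying the contributions: [1/s]
Adding exponents of each base unit: s: -1
SI base units of angular frequency: 1/s

Answer: 1/s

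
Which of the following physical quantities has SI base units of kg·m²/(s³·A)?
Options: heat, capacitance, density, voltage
Checking the SI base units of each option:
  heat (Q = mcΔT): kg·m²/s²  ✗
  capacitance (C = Q/V): s⁴·A²/(kg·m²)  ✗
  density (ρ = m/V): kg/m³  ✗
  voltage (V = IR): kg·m²/(s³·A)  ✓ matches

Only voltage has units kg·m²/(s³·A).

Answer: voltage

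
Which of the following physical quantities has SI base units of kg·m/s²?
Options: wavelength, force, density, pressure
Checking the SI base units of each option:
  wavelength (λ = v/f): m  ✗
  force (F = ma): kg·m/s²  ✓ matches
  density (ρ = m/V): kg/m³  ✗
  pressure (P = F/A): kg/(m·s²)  ✗

Only force has units kg·m/s².

Answer: force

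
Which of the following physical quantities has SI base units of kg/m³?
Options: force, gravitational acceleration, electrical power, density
Checking the SI base units of each option:
  force (F = ma): kg·m/s²  ✗
  gravitational acceleration (g = GM/r²): m/s²  ✗
  electrical power (P = IV): kg·m²/s³  ✗
  density (ρ = m/V): kg/m³  ✓ matches

Only density has units kg/m³.

Answer: density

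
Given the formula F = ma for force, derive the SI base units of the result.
Units of each symbol in F = ma:
  m (mass): kg
  a (acceleration): m/s²

Multiplying the contributions: [kg] · [m/s²]
Adding exponents of each base unit: kg: 1, m: 1, s: -2
SI base units of force: kg·m/s²

Answer: kg·m/s²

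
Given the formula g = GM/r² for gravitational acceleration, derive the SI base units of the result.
Units of each symbol in g = GM/r²:
  G (gravitational constant): m³/(kg·s²)
  M (mass): kg
  r (distance): m  → to the power 2 in the denominator, contributes 1/m²

Multiplying the contributions: [m³/(kg·s²)] · [kg] · [1/m²]
Adding exponents of each base unit: m: 1, s: -2
SI base units of gravitational acceleration: m/s²

Answer: m/s²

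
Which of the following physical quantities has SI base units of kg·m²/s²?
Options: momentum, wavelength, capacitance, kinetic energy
Checking the SI base units of each option:
  momentum (p = mv): kg·m/s  ✗
  wavelength (λ = v/f): m  ✗
  capacitance (C = Q/V): s⁴·A²/(kg·m²)  ✗
  kinetic energy (E = ½mv²): kg·m²/s²  ✓ matches

Only kinetic energy has units kg·m²/s².

Answer: kinetic energy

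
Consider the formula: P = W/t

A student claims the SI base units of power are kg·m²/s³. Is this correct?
Units of each symbol in P = W/t:
  W (work): kg·m²/s²
  t (time): s  → in the denominator, contributes 1/s

Multiplying the contributions: [kg·m²/s²] · [1/s]
Adding exponents of each base unit: kg: 1, m: 2, s: -3
SI base units of power: kg·m²/s³

The claimed units kg·m²/s³ match the derived units, so the claim is correct.

Answer: Yes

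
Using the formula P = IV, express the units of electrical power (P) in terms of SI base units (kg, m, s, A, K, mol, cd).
Units of each symbol in P = IV:
  I (current): A
  V (voltage, in volts): kg·m²/(s³·A)

Multiplying the contributions: [A] · [kg·m²/(s³·A)]
Adding exponents of each base unit: kg: 1, m: 2, s: -3
SI base units of electrical power: kg·m²/s³

Answer: kg·m²/s³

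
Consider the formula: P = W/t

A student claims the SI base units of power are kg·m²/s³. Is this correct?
Units of each symbol in P = W/t:
  W (work): kg·m²/s²
  t (time): s  → in the denominator, contributes 1/s

Multiplying the contributions: [kg·m²/s²] · [1/s]
Adding exponents of each base unit: kg: 1, m: 2, s: -3
SI base units of power: kg·m²/s³

The claimed units kg·m²/s³ match the derived units, so the claim is correct.

Answer: Yes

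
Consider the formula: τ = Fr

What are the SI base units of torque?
Units of each symbol in τ = Fr:
  F (force): kg·m/s²
  r (lever arm): m

Multiplying the contributions: [kg·m/s²] · [m]
Adding exponents of each base unit: kg: 1, m: 2, s: -2
SI base units of torque: kg·m²/s²

Answer: kg·m²/s²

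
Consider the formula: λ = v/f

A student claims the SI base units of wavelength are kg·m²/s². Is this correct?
Units of each symbol in λ = v/f:
  v (wave speed): m/s
  f (frequency): 1/s  → in the denominator, contributes s

Multiplying the contributions: [m/s] · [s]
Adding exponents of each base unit: m: 1
SI base units of wavelength: m

The claimed units kg·m²/s² (exponents kg: 1, m: 2, s: -2) do not match the derived units m (exponents m: 1), so the claim is incorrect.

Answer: No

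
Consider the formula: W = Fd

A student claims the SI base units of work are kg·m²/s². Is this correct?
Units of each symbol in W = Fd:
  F (force): kg·m/s²
  d (displacement): m

Multiplying the contributions: [kg·m/s²] · [m]
Adding exponents of each base unit: kg: 1, m: 2, s: -2
SI base units of work: kg·m²/s²

The claimed units kg·m²/s² match the derived units, so the claim is correct.

Answer: Yes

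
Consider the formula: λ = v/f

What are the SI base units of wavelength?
Units of each symbol in λ = v/f:
  v (wave speed): m/s
  f (frequency): 1/s  → in the denominator, contributes s

Multiplying the contributions: [m/s] · [s]
Adding exponents of each base unit: m: 1
SI base units of wavelength: m

Answer: m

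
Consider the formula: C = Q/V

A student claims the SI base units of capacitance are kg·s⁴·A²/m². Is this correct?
Units of each symbol in C = Q/V:
  Q (charge, in coulombs): s·A
  V (voltage, in volts): kg·m²/(s³·A)  → in the denominator, contributes s³·A/(kg·m²)

Multiplying the contributions: [s·A] · [s³·A/(kg·m²)]
Adding exponents of each base unit: kg: -1, m: -2, s: 4, A: 2
SI base units of capacitance: s⁴·A²/(kg·m²)

The claimed units kg·s⁴·A²/m² (exponents kg: 1, m: -2, s: 4, A: 2) do not match the derived units s⁴·A²/(kg·m²) (exponents kg: -1, m: -2, s: 4, A: 2), so the claim is incorrect.

Answer: No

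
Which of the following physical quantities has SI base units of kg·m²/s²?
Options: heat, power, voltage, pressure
Checking the SI base units of each option:
  heat (Q = mcΔT): kg·m²/s²  ✓ matches
  power (P = W/t): kg·m²/s³  ✗
  voltage (V = IR): kg·m²/(s³·A)  ✗
  pressure (P = F/A): kg/(m·s²)  ✗

Only heat has units kg·m²/s².

Answer: heat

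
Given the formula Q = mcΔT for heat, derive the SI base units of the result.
Units of each symbol in Q = mcΔT:
  m (mass): kg
  c (specific heat capacity, in J/(kg·K)): m²/(s²·K)
  ΔT (temperature change): K

Multiplying the contributions: [kg] · [m²/(s²·K)] · [K]
Adding exponents of each base unit: kg: 1, m: 2, s: -2
SI base units of heat: kg·m²/s²

Answer: kg·m²/s²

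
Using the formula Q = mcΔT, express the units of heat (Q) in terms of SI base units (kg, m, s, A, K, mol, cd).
Units of each symbol in Q = mcΔT:
  m (mass): kg
  c (specific heat capacity, in J/(kg·K)): m²/(s²·K)
  ΔT (temperature change): K

Multiplying the contributions: [kg] · [m²/(s²·K)] · [K]
Adding exponents of each base unit: kg: 1, m: 2, s: -2
SI base units of heat: kg·m²/s²

Answer: kg·m²/s²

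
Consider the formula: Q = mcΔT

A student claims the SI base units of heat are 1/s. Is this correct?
Units of each symbol in Q = mcΔT:
  m (mass): kg
  c (specific heat capacity, in J/(kg·K)): m²/(s²·K)
  ΔT (temperature change): K

Multiplying the contributions: [kg] · [m²/(s²·K)] · [K]
Adding exponents of each base unit: kg: 1, m: 2, s: -2
SI base units of heat: kg·m²/s²

The claimed units 1/s (exponents s: -1) do not match the derived units kg·m²/s² (exponents kg: 1, m: 2, s: -2), so the claim is incorrect.

Answer: No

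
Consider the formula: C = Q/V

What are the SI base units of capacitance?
Units of each symbol in C = Q/V:
  Q (charge, in coulombs): s·A
  V (voltage, in volts): kg·m²/(s³·A)  → in the denominator, contributes s³·A/(kg·m²)

Multiplying the contributions: [s·A] · [s³·A/(kg·m²)]
Adding exponents of each base unit: kg: -1, m: -2, s: 4, A: 2
SI base units of capacitance: s⁴·A²/(kg·m²)

Answer: s⁴·A²/(kg·m²)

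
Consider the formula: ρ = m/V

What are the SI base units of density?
Units of each symbol in ρ = m/V:
  m (mass): kg
  V (volume): m³  → in the denominator, contributes 1/m³

Multiplying the contributions: [kg] · [1/m³]
Adding exponents of each base unit: kg: 1, m: -3
SI base units of density: kg/m³

Answer: kg/m³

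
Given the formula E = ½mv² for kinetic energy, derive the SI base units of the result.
Units of each symbol in E = ½mv²:
  m (mass): kg
  v (speed): m/s  → to the power 2, contributes m²/s²
  The factor ½ is dimensionless.

Multiplying the contributions: [kg] · [m²/s²]
Adding exponents of each base unit: kg: 1, m: 2, s: -2
SI base units of kinetic energy: kg·m²/s²

Answer: kg·m²/s²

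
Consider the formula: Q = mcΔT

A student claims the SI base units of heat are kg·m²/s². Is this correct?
Units of each symbol in Q = mcΔT:
  m (mass): kg
  c (specific heat capacity, in J/(kg·K)): m²/(s²·K)
  ΔT (temperature change): K

Multiplying the contributions: [kg] · [m²/(s²·K)] · [K]
Adding exponents of each base unit: kg: 1, m: 2, s: -2
SI base units of heat: kg·m²/s²

The claimed units kg·m²/s² match the derived units, so the claim is correct.

Answer: Yes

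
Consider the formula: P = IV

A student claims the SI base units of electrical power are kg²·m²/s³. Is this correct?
Units of each symbol in P = IV:
  I (current): A
  V (voltage, in volts): kg·m²/(s³·A)

Multiplying the contributions: [A] · [kg·m²/(s³·A)]
Adding exponents of each base unit: kg: 1, m: 2, s: -3
SI base units of electrical power: kg·m²/s³

The claimed units kg²·m²/s³ (exponents kg: 2, m: 2, s: -3) do not match the derived units kg·m²/s³ (exponents kg: 1, m: 2, s: -3), so the claim is incorrect.

Answer: No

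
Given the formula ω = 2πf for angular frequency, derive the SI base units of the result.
Units of each symbol in ω = 2πf:
  f (frequency): 1/s
  The factor 2π is dimensionless.

Multiplying the contributions: [1/s]
Adding exponents of each base unit: s: -1
SI base units of angular frequency: 1/s

Answer: 1/s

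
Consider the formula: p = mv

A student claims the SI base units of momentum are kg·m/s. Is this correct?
Units of each symbol in p = mv:
  m (mass): kg
  v (velocity): m/s

Multiplying the contributions: [kg] · [m/s]
Adding exponents of each base unit: kg: 1, m: 1, s: -1
SI base units of momentum: kg·m/s

The claimed units kg·m/s match the derived units, so the claim is correct.

Answer: Yes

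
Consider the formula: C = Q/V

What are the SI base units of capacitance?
Units of each symbol in C = Q/V:
  Q (charge, in coulombs): s·A
  V (voltage, in volts): kg·m²/(s³·A)  → in the denominator, contributes s³·A/(kg·m²)

Multiplying the contributions: [s·A] · [s³·A/(kg·m²)]
Adding exponents of each base unit: kg: -1, m: -2, s: 4, A: 2
SI base units of capacitance: s⁴·A²/(kg·m²)

Answer: s⁴·A²/(kg·m²)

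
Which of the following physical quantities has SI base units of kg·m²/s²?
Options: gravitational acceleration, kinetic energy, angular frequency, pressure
Checking the SI base units of each option:
  gravitational acceleration (g = GM/r²): m/s²  ✗
  kinetic energy (E = ½mv²): kg·m²/s²  ✓ matches
  angular frequency (ω = 2πf): 1/s  ✗
  pressure (P = F/A): kg/(m·s²)  ✗

Only kinetic energy has units kg·m²/s².

Answer: kinetic energy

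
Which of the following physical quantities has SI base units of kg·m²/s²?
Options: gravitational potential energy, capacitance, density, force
Checking the SI base units of each option:
  gravitational potential energy (U = -GMm/r): kg·m²/s²  ✓ matches
  capacitance (C = Q/V): s⁴·A²/(kg·m²)  ✗
  density (ρ = m/V): kg/m³  ✗
  force (F = ma): kg·m/s²  ✗

Only gravitational potential energy has units kg·m²/s².

Answer: gravitational potential energy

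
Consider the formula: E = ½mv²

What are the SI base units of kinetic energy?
Units of each symbol in E = ½mv²:
  m (mass): kg
  v (speed): m/s  → to the power 2, contributes m²/s²
  The factor ½ is dimensionless.

Multiplying the contributions: [kg] · [m²/s²]
Adding exponents of each base unit: kg: 1, m: 2, s: -2
SI base units of kinetic energy: kg·m²/s²

Answer: kg·m²/s²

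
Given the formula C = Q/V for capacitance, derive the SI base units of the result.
Units of each symbol in C = Q/V:
  Q (charge, in coulombs): s·A
  V (voltage, in volts): kg·m²/(s³·A)  → in the denominator, contributes s³·A/(kg·m²)

Multiplying the contributions: [s·A] · [s³·A/(kg·m²)]
Adding exponents of each base unit: kg: -1, m: -2, s: 4, A: 2
SI base units of capacitance: s⁴·A²/(kg·m²)

Answer: s⁴·A²/(kg·m²)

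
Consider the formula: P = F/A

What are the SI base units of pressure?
Units of each symbol in P = F/A:
  F (force): kg·m/s²
  A (area): m²  → in the denominator, contributes 1/m²

Multiplying the contributions: [kg·m/s²] · [1/m²]
Adding exponents of each base unit: kg: 1, m: -1, s: -2
SI base units of pressure: kg/(m·s²)

Answer: kg/(m·s²)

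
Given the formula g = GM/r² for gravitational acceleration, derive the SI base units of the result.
Units of each symbol in g = GM/r²:
  G (gravitational constant): m³/(kg·s²)
  M (mass): kg
  r (distance): m  → to the power 2 in the denominator, contributes 1/m²

Multiplying the contributions: [m³/(kg·s²)] · [kg] · [1/m²]
Adding exponents of each base unit: m: 1, s: -2
SI base units of gravitational acceleration: m/s²

Answer: m/s²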